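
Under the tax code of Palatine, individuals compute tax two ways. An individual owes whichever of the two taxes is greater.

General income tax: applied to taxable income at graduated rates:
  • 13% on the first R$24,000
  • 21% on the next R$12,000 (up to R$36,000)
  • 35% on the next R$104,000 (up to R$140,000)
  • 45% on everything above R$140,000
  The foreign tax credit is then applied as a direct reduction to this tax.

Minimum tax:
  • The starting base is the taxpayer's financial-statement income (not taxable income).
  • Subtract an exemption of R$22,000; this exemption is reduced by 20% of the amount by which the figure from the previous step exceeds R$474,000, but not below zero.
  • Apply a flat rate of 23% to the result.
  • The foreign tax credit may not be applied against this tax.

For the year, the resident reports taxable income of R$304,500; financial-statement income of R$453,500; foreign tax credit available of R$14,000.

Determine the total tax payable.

Minimum tax:
  Base (financial-statement income): R$453,500
  Exemption: R$453,500 ≤ R$474,000, so full R$22,000 applies
  Base: R$453,500 − R$22,000 = R$431,500
  R$431,500 × 23% = R$99,245

General income tax:
  R$24,000 × 13% = R$3,120
  R$12,000 × 21% = R$2,520
  R$104,000 × 35% = R$36,400
  R$164,500 × 45% = R$74,025
  → R$116,065
  Less foreign tax credit R$14,000 → R$102,065

R$102,065 > R$99,245, so the general income tax governs.

R$102,065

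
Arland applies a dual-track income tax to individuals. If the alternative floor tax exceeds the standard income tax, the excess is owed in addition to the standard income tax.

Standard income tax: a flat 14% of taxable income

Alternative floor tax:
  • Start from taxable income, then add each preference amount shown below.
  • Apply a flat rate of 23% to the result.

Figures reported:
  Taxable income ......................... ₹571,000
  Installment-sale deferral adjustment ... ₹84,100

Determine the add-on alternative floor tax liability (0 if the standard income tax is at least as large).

Alternative floor tax:
  Adjusted income: ₹571,000 + ₹84,100 = ₹655,100
  ₹655,100 × 23% = ₹150,673

Standard income tax:
  ₹571,000 × 14% = ₹79,940

Excess of alternative floor tax over standard income tax: ₹150,673 − ₹79,940 = ₹70,733.

₹70,733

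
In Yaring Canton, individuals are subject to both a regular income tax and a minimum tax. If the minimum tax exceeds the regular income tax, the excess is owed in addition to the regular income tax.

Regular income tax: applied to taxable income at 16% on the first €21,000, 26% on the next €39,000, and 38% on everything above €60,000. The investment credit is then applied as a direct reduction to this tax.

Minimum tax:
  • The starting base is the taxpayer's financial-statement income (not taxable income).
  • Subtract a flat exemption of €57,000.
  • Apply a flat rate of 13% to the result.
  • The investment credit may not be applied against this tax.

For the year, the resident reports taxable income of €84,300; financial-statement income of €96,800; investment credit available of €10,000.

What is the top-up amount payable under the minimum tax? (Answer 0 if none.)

Minimum tax:
  Base (financial-statement income): €96,800
  Less exemption €57,000 → base €39,800
  €39,800 × 13% = €5,174

Regular income tax:
  €21,000 × 16% = €3,360
  €39,000 × 26% = €10,140
  €24,300 × 38% = €9,234
  → €22,734
  Less investment credit €10,000 → €12,734

€5,174 ≤ €12,734, so no add-on is due.

€0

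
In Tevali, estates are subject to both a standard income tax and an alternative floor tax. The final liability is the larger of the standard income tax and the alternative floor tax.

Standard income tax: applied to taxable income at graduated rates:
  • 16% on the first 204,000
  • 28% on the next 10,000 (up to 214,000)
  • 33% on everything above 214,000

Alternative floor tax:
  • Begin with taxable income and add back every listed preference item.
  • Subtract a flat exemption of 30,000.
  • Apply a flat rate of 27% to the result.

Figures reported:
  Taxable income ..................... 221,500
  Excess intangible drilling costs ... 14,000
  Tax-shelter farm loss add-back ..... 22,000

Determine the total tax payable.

61,425

Alternative floor tax:
  Adjusted income: 221,500 + 14,000 + 22,000 = 257,500
  Less exemption 30,000 → base 227,500
  227,500 × 27% = 61,425

Standard income tax:
  204,000 × 16% = 32,640
  10,000 × 28% = 2,800
  7,500 × 33% = 2,475
  → 37,915

61,425 > 37,915, so the alternative floor tax is the binding amount.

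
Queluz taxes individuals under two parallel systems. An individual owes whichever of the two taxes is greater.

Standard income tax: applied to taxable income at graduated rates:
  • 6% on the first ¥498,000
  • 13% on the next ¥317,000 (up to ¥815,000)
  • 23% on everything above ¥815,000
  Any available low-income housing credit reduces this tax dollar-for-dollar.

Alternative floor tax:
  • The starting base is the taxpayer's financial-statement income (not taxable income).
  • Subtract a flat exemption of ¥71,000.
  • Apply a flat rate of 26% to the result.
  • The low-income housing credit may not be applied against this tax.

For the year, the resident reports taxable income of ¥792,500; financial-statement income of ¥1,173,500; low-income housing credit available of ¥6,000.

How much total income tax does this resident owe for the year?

¥286,650

Alternative floor tax:
  Base (financial-statement income): ¥1,173,500
  Less exemption ¥71,000 → base ¥1,102,500
  ¥1,102,500 × 26% = ¥286,650

Standard income tax:
  ¥498,000 × 6% = ¥29,880
  ¥294,500 × 13% = ¥38,285
  → ¥68,165
  Less low-income housing credit ¥6,000 → ¥62,165

¥286,650 > ¥62,165, so the alternative floor tax is the binding amount.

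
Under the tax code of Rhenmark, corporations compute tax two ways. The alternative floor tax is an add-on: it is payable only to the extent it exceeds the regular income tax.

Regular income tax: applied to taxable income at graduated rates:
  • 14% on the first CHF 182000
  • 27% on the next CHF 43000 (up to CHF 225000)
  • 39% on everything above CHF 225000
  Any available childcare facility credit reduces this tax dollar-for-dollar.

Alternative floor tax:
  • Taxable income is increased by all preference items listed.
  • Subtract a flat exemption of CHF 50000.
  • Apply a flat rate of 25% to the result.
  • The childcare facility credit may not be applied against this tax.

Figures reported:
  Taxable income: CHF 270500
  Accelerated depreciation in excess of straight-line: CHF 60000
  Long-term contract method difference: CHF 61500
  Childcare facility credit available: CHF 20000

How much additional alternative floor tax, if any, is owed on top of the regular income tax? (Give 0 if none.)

Alternative floor tax:
  Adjusted income: CHF 270500 + CHF 60000 + CHF 61500 = CHF 392000
  Less exemption CHF 50000 → base CHF 342000
  CHF 342000 × 25% = CHF 85500

Regular income tax:
  CHF 182000 × 14% = CHF 25480
  CHF 43000 × 27% = CHF 11610
  CHF 45500 × 39% = CHF 17745
  → CHF 54835
  Less childcare facility credit CHF 20000 → CHF 34835

Excess of alternative floor tax over regular income tax: CHF 85500 − CHF 34835 = CHF 50665.

CHF 50665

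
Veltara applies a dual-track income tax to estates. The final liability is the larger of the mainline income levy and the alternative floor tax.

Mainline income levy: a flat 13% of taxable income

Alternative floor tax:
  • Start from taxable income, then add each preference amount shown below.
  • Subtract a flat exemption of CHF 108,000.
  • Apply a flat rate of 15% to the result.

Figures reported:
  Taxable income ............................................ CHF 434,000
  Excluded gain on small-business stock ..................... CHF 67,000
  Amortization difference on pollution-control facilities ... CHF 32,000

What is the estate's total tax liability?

Alternative floor tax:
  Adjusted income: CHF 434,000 + CHF 67,000 + CHF 32,000 = CHF 533,000
  Less exemption CHF 108,000 → base CHF 425,000
  CHF 425,000 × 15% = CHF 63,750

Mainline income levy:
  CHF 434,000 × 13% = CHF 56,420

CHF 63,750 > CHF 56,420, so the alternative floor tax is the binding amount.

CHF 63,750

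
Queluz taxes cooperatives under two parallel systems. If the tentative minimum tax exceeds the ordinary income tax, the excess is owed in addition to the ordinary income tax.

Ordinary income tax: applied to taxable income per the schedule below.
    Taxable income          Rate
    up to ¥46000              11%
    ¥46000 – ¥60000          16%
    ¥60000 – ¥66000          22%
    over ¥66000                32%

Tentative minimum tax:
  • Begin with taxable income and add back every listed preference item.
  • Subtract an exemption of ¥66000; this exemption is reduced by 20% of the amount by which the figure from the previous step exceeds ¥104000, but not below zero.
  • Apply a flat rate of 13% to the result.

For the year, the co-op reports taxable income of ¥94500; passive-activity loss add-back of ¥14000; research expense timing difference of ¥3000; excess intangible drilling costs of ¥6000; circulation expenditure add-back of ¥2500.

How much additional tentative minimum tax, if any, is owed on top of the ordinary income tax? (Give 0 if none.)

¥0

Ordinary income tax:
  ¥46000 × 11% = ¥5060
  ¥14000 × 16% = ¥2240
  ¥6000 × 22% = ¥1320
  ¥28500 × 32% = ¥9120
  → ¥17740

Tentative minimum tax:
  Adjusted income: ¥94500 + ¥14000 + ¥3000 + ¥6000 + ¥2500 = ¥120000
  Exemption: ¥66000 − 20% × (¥120000 − ¥104000) = ¥66000 − ¥3200 = ¥62800
  Base: ¥120000 − ¥62800 = ¥57200
  ¥57200 × 13% = ¥7436

¥7436 ≤ ¥17740, so no add-on is due.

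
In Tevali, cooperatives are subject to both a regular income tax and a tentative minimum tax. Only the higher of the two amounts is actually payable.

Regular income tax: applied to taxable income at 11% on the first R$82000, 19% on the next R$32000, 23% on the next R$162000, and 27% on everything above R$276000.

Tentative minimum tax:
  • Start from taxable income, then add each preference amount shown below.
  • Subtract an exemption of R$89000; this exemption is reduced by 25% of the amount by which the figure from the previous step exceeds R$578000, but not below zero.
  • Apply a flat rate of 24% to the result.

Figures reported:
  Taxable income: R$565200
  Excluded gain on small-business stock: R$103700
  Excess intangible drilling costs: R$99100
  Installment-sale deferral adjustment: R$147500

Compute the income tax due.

Tentative minimum tax:
  Adjusted income: R$565200 + R$103700 + R$99100 + R$147500 = R$915500
  Exemption: R$89000 − 25% × (R$915500 − R$578000) = R$89000 − R$84375 = R$4625
  Base: R$915500 − R$4625 = R$910875
  R$910875 × 24% = R$218610

Regular income tax:
  R$82000 × 11% = R$9020
  R$32000 × 19% = R$6080
  R$162000 × 23% = R$37260
  R$289200 × 27% = R$78084
  → R$130444

R$218610 > R$130444, so the tentative minimum tax is the binding amount.

R$218610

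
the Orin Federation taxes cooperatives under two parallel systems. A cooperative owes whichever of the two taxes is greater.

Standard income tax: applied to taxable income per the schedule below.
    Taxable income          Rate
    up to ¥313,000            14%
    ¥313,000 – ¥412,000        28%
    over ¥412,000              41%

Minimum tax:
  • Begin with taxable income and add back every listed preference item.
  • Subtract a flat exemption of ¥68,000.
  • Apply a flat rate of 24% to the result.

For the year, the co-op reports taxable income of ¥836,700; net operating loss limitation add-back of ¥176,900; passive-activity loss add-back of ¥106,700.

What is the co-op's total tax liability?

Standard income tax:
  ¥313,000 × 14% = ¥43,820
  ¥99,000 × 28% = ¥27,720
  ¥424,700 × 41% = ¥174,127
  → ¥245,667

Minimum tax:
  Adjusted income: ¥836,700 + ¥176,900 + ¥106,700 = ¥1,120,300
  Less exemption ¥68,000 → base ¥1,052,300
  ¥1,052,300 × 24% = ¥252,552

¥252,552 > ¥245,667, so the minimum tax is the binding amount.

¥252,552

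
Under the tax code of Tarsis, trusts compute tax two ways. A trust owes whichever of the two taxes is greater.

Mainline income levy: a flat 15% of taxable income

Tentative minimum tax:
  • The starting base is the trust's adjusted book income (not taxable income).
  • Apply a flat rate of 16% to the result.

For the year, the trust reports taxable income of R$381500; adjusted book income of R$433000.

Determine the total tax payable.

Mainline income levy:
  R$381500 × 15% = R$57225

Tentative minimum tax:
  Base (adjusted book income): R$433000
  R$433000 × 16% = R$69280

R$69280 > R$57225, so the tentative minimum tax is the binding amount.

R$69280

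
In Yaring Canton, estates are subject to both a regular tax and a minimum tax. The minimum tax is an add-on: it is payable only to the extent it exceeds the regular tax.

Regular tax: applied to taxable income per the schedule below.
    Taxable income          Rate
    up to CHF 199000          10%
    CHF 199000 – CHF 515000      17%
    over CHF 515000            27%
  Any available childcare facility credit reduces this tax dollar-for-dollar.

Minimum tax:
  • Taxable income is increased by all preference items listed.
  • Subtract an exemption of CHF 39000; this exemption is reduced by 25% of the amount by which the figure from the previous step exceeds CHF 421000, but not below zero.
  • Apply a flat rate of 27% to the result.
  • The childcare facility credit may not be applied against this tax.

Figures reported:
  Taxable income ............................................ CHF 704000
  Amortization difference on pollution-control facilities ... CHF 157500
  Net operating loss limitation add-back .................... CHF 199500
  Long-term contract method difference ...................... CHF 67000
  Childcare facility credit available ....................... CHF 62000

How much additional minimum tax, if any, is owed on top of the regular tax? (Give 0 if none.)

Regular tax:
  CHF 199000 × 10% = CHF 19900
  CHF 316000 × 17% = CHF 53720
  CHF 189000 × 27% = CHF 51030
  → CHF 124650
  Less childcare facility credit CHF 62000 → CHF 62650

Minimum tax:
  Adjusted income: CHF 704000 + CHF 157500 + CHF 199500 + CHF 67000 = CHF 1128000
  Exemption: 25% × (CHF 1128000 − CHF 421000) = CHF 176750 ≥ CHF 39000, so the exemption is fully phased out
  Base: CHF 1128000 − CHF 0 = CHF 1128000
  CHF 1128000 × 27% = CHF 304560

Excess of minimum tax over regular tax: CHF 304560 − CHF 62650 = CHF 241910.

CHF 241910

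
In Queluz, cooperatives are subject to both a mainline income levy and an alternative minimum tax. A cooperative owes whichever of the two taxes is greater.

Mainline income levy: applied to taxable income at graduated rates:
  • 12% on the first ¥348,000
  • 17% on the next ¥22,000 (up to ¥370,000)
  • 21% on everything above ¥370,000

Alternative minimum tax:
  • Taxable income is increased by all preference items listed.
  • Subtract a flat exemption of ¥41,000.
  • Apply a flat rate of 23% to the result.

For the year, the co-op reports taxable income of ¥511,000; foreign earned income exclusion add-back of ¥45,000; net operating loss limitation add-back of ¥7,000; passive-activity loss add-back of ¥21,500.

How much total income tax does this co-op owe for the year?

Alternative minimum tax:
  Adjusted income: ¥511,000 + ¥45,000 + ¥7,000 + ¥21,500 = ¥584,500
  Less exemption ¥41,000 → base ¥543,500
  ¥543,500 × 23% = ¥125,005

Mainline income levy:
  ¥348,000 × 12% = ¥41,760
  ¥22,000 × 17% = ¥3,740
  ¥141,000 × 21% = ¥29,610
  → ¥75,110

¥125,005 > ¥75,110, so the alternative minimum tax is the binding amount.

¥125,005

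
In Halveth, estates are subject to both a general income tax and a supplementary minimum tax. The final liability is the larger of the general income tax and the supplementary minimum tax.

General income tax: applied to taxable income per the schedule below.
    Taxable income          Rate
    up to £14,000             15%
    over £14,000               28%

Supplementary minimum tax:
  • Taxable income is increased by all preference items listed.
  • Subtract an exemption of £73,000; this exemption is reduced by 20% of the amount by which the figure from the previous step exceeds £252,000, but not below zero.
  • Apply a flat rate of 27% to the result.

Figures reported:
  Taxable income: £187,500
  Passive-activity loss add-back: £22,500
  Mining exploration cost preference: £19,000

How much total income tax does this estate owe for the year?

£50,680

Supplementary minimum tax:
  Adjusted income: £187,500 + £22,500 + £19,000 = £229,000
  Exemption: £229,000 ≤ £252,000, so full £73,000 applies
  Base: £229,000 − £73,000 = £156,000
  £156,000 × 27% = £42,120

General income tax:
  £14,000 × 15% = £2,100
  £173,500 × 28% = £48,580
  → £50,680

£50,680 > £42,120, so the general income tax governs.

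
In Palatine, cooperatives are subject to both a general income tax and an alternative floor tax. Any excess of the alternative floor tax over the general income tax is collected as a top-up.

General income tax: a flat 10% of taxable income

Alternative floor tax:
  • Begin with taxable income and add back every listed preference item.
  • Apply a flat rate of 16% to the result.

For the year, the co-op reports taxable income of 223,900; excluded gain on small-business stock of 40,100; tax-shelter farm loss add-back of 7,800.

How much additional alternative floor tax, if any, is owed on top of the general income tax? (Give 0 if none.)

Alternative floor tax:
  Adjusted income: 223,900 + 40,100 + 7,800 = 271,800
  271,800 × 16% = 43,488

General income tax:
  223,900 × 10% = 22,390

Excess of alternative floor tax over general income tax: 43,488 − 22,390 = 21,098.

21,098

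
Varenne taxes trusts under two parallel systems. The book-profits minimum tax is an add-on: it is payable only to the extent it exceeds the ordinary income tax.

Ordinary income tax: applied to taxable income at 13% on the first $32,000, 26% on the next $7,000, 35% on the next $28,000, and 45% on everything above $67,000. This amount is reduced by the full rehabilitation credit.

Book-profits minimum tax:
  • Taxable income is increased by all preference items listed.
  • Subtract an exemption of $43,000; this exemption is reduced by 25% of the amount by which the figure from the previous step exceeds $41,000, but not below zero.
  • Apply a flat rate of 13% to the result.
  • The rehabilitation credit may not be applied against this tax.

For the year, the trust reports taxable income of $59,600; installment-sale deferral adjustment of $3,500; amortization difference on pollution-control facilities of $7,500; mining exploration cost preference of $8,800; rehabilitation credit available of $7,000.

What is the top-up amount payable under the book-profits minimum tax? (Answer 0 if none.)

Book-profits minimum tax:
  Adjusted income: $59,600 + $3,500 + $7,500 + $8,800 = $79,400
  Exemption: $43,000 − 25% × ($79,400 − $41,000) = $43,000 − $9,600 = $33,400
  Base: $79,400 − $33,400 = $46,000
  $46,000 × 13% = $5,980

Ordinary income tax:
  $32,000 × 13% = $4,160
  $7,000 × 26% = $1,820
  $20,600 × 35% = $7,210
  → $13,190
  Less rehabilitation credit $7,000 → $6,190

$5,980 ≤ $6,190, so no add-on is due.

$0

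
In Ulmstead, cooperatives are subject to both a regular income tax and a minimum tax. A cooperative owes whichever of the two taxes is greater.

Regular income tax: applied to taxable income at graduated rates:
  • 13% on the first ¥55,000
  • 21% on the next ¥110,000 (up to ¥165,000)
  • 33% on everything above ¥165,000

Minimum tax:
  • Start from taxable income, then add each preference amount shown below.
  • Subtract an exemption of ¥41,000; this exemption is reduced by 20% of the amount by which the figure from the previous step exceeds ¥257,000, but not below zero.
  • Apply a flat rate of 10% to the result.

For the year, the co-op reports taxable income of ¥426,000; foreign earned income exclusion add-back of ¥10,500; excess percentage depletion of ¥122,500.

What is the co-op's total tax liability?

¥116,380

Regular income tax:
  ¥55,000 × 13% = ¥7,150
  ¥110,000 × 21% = ¥23,100
  ¥261,000 × 33% = ¥86,130
  → ¥116,380

Minimum tax:
  Adjusted income: ¥426,000 + ¥10,500 + ¥122,500 = ¥559,000
  Exemption: 20% × (¥559,000 − ¥257,000) = ¥60,400 ≥ ¥41,000, so the exemption is fully phased out
  Base: ¥559,000 − ¥0 = ¥559,000
  ¥559,000 × 10% = ¥55,900

¥116,380 > ¥55,900, so the regular income tax governs.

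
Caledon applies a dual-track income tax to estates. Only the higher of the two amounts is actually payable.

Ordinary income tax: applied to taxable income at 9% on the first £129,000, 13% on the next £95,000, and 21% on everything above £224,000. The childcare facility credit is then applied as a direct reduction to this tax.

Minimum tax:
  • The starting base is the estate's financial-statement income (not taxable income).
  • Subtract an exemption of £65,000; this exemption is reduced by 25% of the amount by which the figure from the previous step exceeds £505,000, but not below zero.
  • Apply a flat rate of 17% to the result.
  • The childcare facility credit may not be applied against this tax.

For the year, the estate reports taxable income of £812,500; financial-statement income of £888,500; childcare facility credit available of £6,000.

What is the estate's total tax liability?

£151,045

Ordinary income tax:
  £129,000 × 9% = £11,610
  £95,000 × 13% = £12,350
  £588,500 × 21% = £123,585
  → £147,545
  Less childcare facility credit £6,000 → £141,545

Minimum tax:
  Base (financial-statement income): £888,500
  Exemption: 25% × (£888,500 − £505,000) = £95,875 ≥ £65,000, so the exemption is fully phased out
  Base: £888,500 − £0 = £888,500
  £888,500 × 17% = £151,045

£151,045 > £141,545, so the minimum tax is the binding amount.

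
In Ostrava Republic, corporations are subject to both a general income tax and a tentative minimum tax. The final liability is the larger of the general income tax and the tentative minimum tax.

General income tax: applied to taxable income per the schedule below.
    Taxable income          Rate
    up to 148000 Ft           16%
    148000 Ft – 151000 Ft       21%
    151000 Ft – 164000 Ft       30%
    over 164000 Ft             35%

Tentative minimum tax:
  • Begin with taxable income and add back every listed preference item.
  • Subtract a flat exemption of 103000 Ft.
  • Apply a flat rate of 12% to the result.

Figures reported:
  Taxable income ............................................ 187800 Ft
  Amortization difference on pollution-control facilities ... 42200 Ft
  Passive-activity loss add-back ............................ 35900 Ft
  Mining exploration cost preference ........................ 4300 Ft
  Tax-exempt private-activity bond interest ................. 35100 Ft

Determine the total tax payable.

General income tax:
  148000 Ft × 16% = 23680 Ft
  3000 Ft × 21% = 630 Ft
  13000 Ft × 30% = 3900 Ft
  23800 Ft × 35% = 8330 Ft
  → 36540 Ft

Tentative minimum tax:
  Adjusted income: 187800 Ft + 42200 Ft + 35900 Ft + 4300 Ft + 35100 Ft = 305300 Ft
  Less exemption 103000 Ft → base 202300 Ft
  202300 Ft × 12% = 24276 Ft

36540 Ft > 24276 Ft, so the general income tax governs.

36540 Ft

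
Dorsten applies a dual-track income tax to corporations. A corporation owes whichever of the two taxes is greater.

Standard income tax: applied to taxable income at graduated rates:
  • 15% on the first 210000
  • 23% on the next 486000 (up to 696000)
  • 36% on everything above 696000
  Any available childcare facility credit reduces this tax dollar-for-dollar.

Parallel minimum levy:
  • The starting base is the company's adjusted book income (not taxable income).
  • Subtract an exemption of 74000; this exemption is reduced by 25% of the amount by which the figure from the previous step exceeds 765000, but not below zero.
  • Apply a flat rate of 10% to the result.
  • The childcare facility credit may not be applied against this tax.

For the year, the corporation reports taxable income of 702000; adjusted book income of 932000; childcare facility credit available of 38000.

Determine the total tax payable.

107440

Standard income tax:
  210000 × 15% = 31500
  486000 × 23% = 111780
  6000 × 36% = 2160
  → 145440
  Less childcare facility credit 38000 → 107440

Parallel minimum levy:
  Base (adjusted book income): 932000
  Exemption: 74000 − 25% × (932000 − 765000) = 74000 − 41750 = 32250
  Base: 932000 − 32250 = 899750
  899750 × 10% = 89975

107440 > 89975, so the standard income tax governs.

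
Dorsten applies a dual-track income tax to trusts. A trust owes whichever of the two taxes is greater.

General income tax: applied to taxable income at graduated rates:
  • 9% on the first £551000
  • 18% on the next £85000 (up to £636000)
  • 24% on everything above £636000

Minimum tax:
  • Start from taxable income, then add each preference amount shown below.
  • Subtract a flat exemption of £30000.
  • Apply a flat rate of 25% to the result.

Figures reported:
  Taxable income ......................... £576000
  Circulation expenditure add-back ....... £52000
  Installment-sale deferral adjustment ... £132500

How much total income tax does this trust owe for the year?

£182625

Minimum tax:
  Adjusted income: £576000 + £52000 + £132500 = £760500
  Less exemption £30000 → base £730500
  £730500 × 25% = £182625

General income tax:
  £551000 × 9% = £49590
  £25000 × 18% = £4500
  → £54090

£182625 > £54090, so the minimum tax is the binding amount.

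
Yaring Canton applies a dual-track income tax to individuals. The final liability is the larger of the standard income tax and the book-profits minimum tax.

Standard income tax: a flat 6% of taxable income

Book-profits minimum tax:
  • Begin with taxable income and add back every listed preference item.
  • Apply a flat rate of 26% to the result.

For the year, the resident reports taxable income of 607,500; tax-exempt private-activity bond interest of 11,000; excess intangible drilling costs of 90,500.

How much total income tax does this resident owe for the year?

Book-profits minimum tax:
  Adjusted income: 607,500 + 11,000 + 90,500 = 709,000
  709,000 × 26% = 184,340

Standard income tax:
  607,500 × 6% = 36,450

184,340 > 36,450, so the book-profits minimum tax is the binding amount.

184,340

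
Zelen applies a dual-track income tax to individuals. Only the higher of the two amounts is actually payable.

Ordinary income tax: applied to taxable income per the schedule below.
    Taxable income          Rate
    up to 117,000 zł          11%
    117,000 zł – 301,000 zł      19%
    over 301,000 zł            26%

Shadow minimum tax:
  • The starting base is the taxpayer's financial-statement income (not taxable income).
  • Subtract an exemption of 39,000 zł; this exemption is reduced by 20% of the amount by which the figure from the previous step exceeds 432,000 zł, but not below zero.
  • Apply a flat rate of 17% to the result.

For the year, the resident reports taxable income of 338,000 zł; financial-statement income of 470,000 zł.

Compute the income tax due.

74,562 zł

Shadow minimum tax:
  Base (financial-statement income): 470,000 zł
  Exemption: 39,000 zł − 20% × (470,000 zł − 432,000 zł) = 39,000 zł − 7,600 zł = 31,400 zł
  Base: 470,000 zł − 31,400 zł = 438,600 zł
  438,600 zł × 17% = 74,562 zł

Ordinary income tax:
  117,000 zł × 11% = 12,870 zł
  184,000 zł × 19% = 34,960 zł
  37,000 zł × 26% = 9,620 zł
  → 57,450 zł

74,562 zł > 57,450 zł, so the shadow minimum tax is the binding amount.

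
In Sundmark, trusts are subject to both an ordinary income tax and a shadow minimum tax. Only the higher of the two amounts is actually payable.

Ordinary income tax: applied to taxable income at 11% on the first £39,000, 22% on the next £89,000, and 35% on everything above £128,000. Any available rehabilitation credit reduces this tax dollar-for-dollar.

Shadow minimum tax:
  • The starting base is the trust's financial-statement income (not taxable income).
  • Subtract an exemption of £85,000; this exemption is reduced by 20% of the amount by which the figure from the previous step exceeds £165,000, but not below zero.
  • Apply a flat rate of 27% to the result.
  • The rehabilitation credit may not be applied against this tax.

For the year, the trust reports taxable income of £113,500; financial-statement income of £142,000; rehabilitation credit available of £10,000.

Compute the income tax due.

£15,390

Shadow minimum tax:
  Base (financial-statement income): £142,000
  Exemption: £142,000 ≤ £165,000, so full £85,000 applies
  Base: £142,000 − £85,000 = £57,000
  £57,000 × 27% = £15,390

Ordinary income tax:
  £39,000 × 11% = £4,290
  £74,500 × 22% = £16,390
  → £20,680
  Less rehabilitation credit £10,000 → £10,680

£15,390 > £10,680, so the shadow minimum tax is the binding amount.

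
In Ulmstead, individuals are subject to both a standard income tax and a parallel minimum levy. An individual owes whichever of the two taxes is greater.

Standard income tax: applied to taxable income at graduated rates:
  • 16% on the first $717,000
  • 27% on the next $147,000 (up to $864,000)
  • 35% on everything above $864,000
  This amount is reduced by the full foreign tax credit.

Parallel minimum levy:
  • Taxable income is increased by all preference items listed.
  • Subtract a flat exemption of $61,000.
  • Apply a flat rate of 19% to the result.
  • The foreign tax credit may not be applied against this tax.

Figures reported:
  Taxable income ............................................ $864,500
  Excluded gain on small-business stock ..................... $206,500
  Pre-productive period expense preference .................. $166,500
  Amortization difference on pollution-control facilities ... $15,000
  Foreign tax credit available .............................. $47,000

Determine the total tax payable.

Parallel minimum levy:
  Adjusted income: $864,500 + $206,500 + $166,500 + $15,000 = $1,252,500
  Less exemption $61,000 → base $1,191,500
  $1,191,500 × 19% = $226,385

Standard income tax:
  $717,000 × 16% = $114,720
  $147,000 × 27% = $39,690
  $500 × 35% = $175
  → $154,585
  Less foreign tax credit $47,000 → $107,585

$226,385 > $107,585, so the parallel minimum levy is the binding amount.

$226,385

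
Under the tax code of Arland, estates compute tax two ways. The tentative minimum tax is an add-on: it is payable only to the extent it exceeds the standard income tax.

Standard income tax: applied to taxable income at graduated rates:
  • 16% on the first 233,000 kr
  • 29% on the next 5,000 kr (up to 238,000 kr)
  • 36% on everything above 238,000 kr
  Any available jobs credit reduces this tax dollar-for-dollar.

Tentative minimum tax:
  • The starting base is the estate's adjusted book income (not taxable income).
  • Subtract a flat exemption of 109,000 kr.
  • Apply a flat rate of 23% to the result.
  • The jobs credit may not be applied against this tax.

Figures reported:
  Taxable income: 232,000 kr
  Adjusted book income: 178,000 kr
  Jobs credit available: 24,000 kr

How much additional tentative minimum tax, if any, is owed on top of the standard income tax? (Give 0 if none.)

2,750 kr

Standard income tax:
  232,000 kr × 16% = 37,120 kr
  Less jobs credit 24,000 kr → 13,120 kr

Tentative minimum tax:
  Base (adjusted book income): 178,000 kr
  Less exemption 109,000 kr → base 69,000 kr
  69,000 kr × 23% = 15,870 kr

Excess of tentative minimum tax over standard income tax: 15,870 kr − 13,120 kr = 2,750 kr.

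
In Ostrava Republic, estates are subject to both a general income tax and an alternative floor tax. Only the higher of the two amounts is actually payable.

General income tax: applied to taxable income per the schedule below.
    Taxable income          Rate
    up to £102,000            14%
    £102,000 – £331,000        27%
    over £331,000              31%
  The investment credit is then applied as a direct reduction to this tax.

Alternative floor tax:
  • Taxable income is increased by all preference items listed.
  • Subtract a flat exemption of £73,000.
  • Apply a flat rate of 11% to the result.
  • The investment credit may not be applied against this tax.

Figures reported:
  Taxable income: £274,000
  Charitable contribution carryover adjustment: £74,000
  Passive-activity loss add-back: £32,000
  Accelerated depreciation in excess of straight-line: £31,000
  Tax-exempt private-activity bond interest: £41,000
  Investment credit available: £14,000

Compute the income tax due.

£46,720

General income tax:
  £102,000 × 14% = £14,280
  £172,000 × 27% = £46,440
  → £60,720
  Less investment credit £14,000 → £46,720

Alternative floor tax:
  Adjusted income: £274,000 + £74,000 + £32,000 + £31,000 + £41,000 = £452,000
  Less exemption £73,000 → base £379,000
  £379,000 × 11% = £41,690

£46,720 > £41,690, so the general income tax governs.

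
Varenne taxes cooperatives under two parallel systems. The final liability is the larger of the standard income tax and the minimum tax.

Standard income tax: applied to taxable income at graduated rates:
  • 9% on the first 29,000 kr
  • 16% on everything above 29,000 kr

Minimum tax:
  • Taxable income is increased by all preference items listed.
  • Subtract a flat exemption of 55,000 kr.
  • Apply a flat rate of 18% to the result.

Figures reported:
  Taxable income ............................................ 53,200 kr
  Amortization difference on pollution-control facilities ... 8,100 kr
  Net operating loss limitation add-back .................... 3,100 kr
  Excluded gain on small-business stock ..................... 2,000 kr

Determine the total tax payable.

Minimum tax:
  Adjusted income: 53,200 kr + 8,100 kr + 3,100 kr + 2,000 kr = 66,400 kr
  Less exemption 55,000 kr → base 11,400 kr
  11,400 kr × 18% = 2,052 kr

Standard income tax:
  29,000 kr × 9% = 2,610 kr
  24,200 kr × 16% = 3,872 kr
  → 6,482 kr

6,482 kr > 2,052 kr, so the standard income tax governs.

6,482 kr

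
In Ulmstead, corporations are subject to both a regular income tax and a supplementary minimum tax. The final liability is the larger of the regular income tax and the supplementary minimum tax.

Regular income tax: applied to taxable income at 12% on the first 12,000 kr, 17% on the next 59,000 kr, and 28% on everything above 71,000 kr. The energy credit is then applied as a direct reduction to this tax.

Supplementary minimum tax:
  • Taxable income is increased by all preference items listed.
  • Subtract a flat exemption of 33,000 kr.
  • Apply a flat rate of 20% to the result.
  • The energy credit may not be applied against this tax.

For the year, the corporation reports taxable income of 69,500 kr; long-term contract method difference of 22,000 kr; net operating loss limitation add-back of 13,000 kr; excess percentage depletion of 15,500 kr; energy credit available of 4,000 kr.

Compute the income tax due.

Supplementary minimum tax:
  Adjusted income: 69,500 kr + 22,000 kr + 13,000 kr + 15,500 kr = 120,000 kr
  Less exemption 33,000 kr → base 87,000 kr
  87,000 kr × 20% = 17,400 kr

Regular income tax:
  12,000 kr × 12% = 1,440 kr
  57,500 kr × 17% = 9,775 kr
  → 11,215 kr
  Less energy credit 4,000 kr → 7,215 kr

17,400 kr > 7,215 kr, so the supplementary minimum tax is the binding amount.

17,400 kr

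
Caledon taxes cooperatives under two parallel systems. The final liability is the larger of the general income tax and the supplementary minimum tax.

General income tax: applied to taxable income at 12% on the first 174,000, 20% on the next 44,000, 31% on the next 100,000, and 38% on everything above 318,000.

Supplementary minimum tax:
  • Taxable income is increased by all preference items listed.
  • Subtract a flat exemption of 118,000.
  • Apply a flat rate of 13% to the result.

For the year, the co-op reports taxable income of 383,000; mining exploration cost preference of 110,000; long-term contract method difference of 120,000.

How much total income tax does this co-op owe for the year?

85,380

General income tax:
  174,000 × 12% = 20,880
  44,000 × 20% = 8,800
  100,000 × 31% = 31,000
  65,000 × 38% = 24,700
  → 85,380

Supplementary minimum tax:
  Adjusted income: 383,000 + 110,000 + 120,000 = 613,000
  Less exemption 118,000 → base 495,000
  495,000 × 13% = 64,350

85,380 > 64,350, so the general income tax governs.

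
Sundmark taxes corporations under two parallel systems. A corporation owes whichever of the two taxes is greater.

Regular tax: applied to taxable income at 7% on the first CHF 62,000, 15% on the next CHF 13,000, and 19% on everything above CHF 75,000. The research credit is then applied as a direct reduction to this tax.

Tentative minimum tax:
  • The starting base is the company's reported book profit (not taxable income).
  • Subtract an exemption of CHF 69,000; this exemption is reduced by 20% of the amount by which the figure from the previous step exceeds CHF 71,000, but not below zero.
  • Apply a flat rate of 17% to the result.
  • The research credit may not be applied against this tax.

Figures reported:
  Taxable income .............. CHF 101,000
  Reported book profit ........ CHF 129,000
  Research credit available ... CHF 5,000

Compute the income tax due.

CHF 12,172

Tentative minimum tax:
  Base (reported book profit): CHF 129,000
  Exemption: CHF 69,000 − 20% × (CHF 129,000 − CHF 71,000) = CHF 69,000 − CHF 11,600 = CHF 57,400
  Base: CHF 129,000 − CHF 57,400 = CHF 71,600
  CHF 71,600 × 17% = CHF 12,172

Regular tax:
  CHF 62,000 × 7% = CHF 4,340
  CHF 13,000 × 15% = CHF 1,950
  CHF 26,000 × 19% = CHF 4,940
  → CHF 11,230
  Less research credit CHF 5,000 → CHF 6,230

CHF 12,172 > CHF 6,230, so the tentative minimum tax is the binding amount.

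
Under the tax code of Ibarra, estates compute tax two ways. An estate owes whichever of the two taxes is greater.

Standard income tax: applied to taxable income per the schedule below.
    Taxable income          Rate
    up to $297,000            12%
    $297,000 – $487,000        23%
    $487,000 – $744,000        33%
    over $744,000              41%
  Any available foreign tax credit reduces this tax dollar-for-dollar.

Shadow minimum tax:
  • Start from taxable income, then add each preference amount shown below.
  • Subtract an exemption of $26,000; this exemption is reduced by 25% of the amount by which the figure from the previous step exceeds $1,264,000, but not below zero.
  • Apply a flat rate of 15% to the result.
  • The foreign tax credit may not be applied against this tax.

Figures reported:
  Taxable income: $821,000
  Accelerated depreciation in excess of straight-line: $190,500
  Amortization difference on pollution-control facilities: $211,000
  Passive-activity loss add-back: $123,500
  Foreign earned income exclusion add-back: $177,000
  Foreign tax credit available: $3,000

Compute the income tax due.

$228,450

Shadow minimum tax:
  Adjusted income: $821,000 + $190,500 + $211,000 + $123,500 + $177,000 = $1,523,000
  Exemption: 25% × ($1,523,000 − $1,264,000) = $64,750 ≥ $26,000, so the exemption is fully phased out
  Base: $1,523,000 − $0 = $1,523,000
  $1,523,000 × 15% = $228,450

Standard income tax:
  $297,000 × 12% = $35,640
  $190,000 × 23% = $43,700
  $257,000 × 33% = $84,810
  $77,000 × 41% = $31,570
  → $195,720
  Less foreign tax credit $3,000 → $192,720

$228,450 > $192,720, so the shadow minimum tax is the binding amount.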